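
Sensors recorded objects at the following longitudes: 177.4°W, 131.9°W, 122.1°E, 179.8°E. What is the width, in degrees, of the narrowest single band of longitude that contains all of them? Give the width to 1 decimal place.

106.0°

Sort the longitudes: -177.4°, -131.9°, +122.1°, +179.8°.
Eastward gaps between consecutive values (wrapping around): 45.5°, 254.0°, 57.7°, 2.8°.
Largest gap = 254.0° ⇒ minimal covering band is its complement: 360° − 254.0° = 106.0°.
Band runs from +122.1° eastward to -131.9°, crossing the antimeridian.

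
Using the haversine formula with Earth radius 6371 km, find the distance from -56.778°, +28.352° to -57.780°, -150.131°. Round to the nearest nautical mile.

Δλ = -150.131 − 28.352 = -178.483°.
Δφ = -57.780 − -56.778 = -1.002°.
a = sin²(Δφ/2) + cos φ₁ · cos φ₂ · sin²(Δλ/2) = 0.292142.
c = 2·atan2(√a, √(1−a)) = 1.14207 rad → d = 6371·c ≈ 7276.10 km ≈ 3928.78 nmi.

3929 nmi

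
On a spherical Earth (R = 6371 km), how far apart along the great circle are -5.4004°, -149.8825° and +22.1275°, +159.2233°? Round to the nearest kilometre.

Δλ = 159.2233 − -149.8825 = 309.1058°; wrapped into (−180°, 180°]: -50.8942°.
Δφ = 22.1275 − -5.4004 = 27.5279°.
a = sin²(Δφ/2) + cos φ₁ · cos φ₂ · sin²(Δλ/2) = 0.226873.
c = 2·atan2(√a, √(1−a)) = 0.99291 rad → d = 6371·c ≈ 6325.83 km.

6326 km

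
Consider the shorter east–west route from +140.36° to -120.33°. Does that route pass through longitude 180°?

Naïve |-120.33 − 140.36| = 260.69° > 180°, so the shorter arc goes the other way round — across 180°.
Signed shortest Δλ = ((-120.33 − 140.36 + 180) mod 360) − 180 = 99.31°.
Going east by 99.31° from +140.36° passes through 180° before reaching -120.33°.

Yes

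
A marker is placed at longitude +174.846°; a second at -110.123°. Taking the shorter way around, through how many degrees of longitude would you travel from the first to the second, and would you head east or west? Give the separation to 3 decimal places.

75.031° east

Raw difference: -110.123 − 174.846 = -284.969°.
Normalise into (−180°, 180°]: -284.969° + 360° = 75.031°.
Positive ⇒ the second point lies to the east; separation 75.031°.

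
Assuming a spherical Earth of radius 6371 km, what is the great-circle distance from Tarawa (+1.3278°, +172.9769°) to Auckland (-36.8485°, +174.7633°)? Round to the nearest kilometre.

4249 km

Δλ = 174.7633 − 172.9769 = 1.7864°.
Δφ = -36.8485 − 1.3278 = -38.1763°.
a = sin²(Δφ/2) + cos φ₁ · cos φ₂ · sin²(Δλ/2) = 0.107138.
c = 2·atan2(√a, √(1−a)) = 0.66693 rad → d = 6371·c ≈ 4249.02 km.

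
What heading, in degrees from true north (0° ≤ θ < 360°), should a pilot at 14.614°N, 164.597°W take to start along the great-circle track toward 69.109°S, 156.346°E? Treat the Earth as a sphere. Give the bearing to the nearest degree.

193°

Δλ = 156.346 − -164.597 = 320.943°; wrapped into (−180°, 180°]: -39.057°.
θ = atan2( sin Δλ · cos φ₂ , cos φ₁ · sin φ₂ − sin φ₁ · cos φ₂ · cos Δλ )
  = atan2(-0.22469, -0.97390) = -167.009° → normalised to [0°, 360°): 192.991°.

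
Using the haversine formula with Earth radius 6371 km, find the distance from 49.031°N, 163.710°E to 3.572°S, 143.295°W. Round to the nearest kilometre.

Δλ = -143.295 − 163.710 = -307.005°; wrapped into (−180°, 180°]: 52.995°.
Δφ = -3.572 − 49.031 = -52.603°.
a = sin²(Δφ/2) + cos φ₁ · cos φ₂ · sin²(Δλ/2) = 0.326592.
c = 2·atan2(√a, √(1−a)) = 1.21662 rad → d = 6371·c ≈ 7751.09 km.

7751 km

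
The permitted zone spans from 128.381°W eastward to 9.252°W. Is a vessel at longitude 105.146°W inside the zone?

Yes

Band width going east from -128.381° to -9.252°: ((-9.252 − -128.381) mod 360) = 119.129°.
Offset of -105.146° east of the west edge: ((-105.146 − -128.381) mod 360) = 23.235°.
23.235° ≤ 119.129° ⇒ inside.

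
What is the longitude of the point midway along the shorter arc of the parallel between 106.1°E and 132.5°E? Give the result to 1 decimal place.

Signed shortest Δλ from +106.1° to +132.5° is +26.4°.
Midpoint longitude = +106.1° + (+26.4°)/2 = +106.1° + 13.2° = +119.3°.

119.3°E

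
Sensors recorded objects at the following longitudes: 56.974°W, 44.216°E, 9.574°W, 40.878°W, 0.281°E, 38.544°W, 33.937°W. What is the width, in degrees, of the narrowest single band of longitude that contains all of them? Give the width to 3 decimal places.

Sort the longitudes: -56.974°, -40.878°, -38.544°, -33.937°, -9.574°, +0.281°, +44.216°.
Eastward gaps between consecutive values (wrapping around): 16.096°, 2.334°, 4.607°, 24.363°, 9.855°, 43.935°, 258.810°.
Largest gap = 258.810° ⇒ minimal covering band is its complement: 360° − 258.810° = 101.190°.
Band runs from -56.974° eastward to +44.216°.

101.190°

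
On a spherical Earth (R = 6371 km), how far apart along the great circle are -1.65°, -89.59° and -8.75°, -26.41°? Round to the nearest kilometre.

7033 km

Δλ = -26.41 − -89.59 = 63.18°.
Δφ = -8.75 − -1.65 = -7.10°.
a = sin²(Δφ/2) + cos φ₁ · cos φ₂ · sin²(Δλ/2) = 0.274933.
c = 2·atan2(√a, √(1−a)) = 1.10388 rad → d = 6371·c ≈ 7032.83 km.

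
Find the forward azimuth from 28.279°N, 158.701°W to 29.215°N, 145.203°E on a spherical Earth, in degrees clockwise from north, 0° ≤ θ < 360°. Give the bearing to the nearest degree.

285°

Δλ = 145.203 − -158.701 = 303.904°; wrapped into (−180°, 180°]: -56.096°.
θ = atan2( sin Δλ · cos φ₂ , cos φ₁ · sin φ₂ − sin φ₁ · cos φ₂ · cos Δλ )
  = atan2(-0.72440, 0.19918) = -74.626° → normalised to [0°, 360°): 285.374°.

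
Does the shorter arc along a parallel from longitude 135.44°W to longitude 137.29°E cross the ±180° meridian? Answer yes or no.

Yes

Naïve |137.29 − -135.44| = 272.73° > 180°, so the shorter arc goes the other way round — across 180°.
Signed shortest Δλ = ((137.29 − -135.44 + 180) mod 360) − 180 = -87.27°.
Going west by 87.27° from -135.44° passes through 180° before reaching +137.29°.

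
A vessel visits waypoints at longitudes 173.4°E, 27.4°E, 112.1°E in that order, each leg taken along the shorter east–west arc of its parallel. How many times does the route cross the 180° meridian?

0

Leg 1: +173.4° → +27.4°, shortest Δλ = -146.0° (west) — does not cross 180°.
Leg 2: +27.4° → +112.1°, shortest Δλ = 84.7° (east) — does not cross 180°.
Total crossings: 0.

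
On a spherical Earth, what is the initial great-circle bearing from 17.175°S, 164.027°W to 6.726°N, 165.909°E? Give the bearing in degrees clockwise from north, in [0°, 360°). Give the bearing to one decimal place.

306.3°

Δλ = 165.909 − -164.027 = 329.936°; wrapped into (−180°, 180°]: -30.064°.
θ = atan2( sin Δλ · cos φ₂ , cos φ₁ · sin φ₂ − sin φ₁ · cos φ₂ · cos Δλ )
  = atan2(-0.49752, 0.36570) = -53.682° → normalised to [0°, 360°): 306.318°.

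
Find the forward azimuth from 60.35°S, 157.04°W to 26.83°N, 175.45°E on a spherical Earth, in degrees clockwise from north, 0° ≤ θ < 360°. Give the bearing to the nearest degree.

336°

Δλ = 175.45 − -157.04 = 332.49°; wrapped into (−180°, 180°]: -27.51°.
θ = atan2( sin Δλ · cos φ₂ , cos φ₁ · sin φ₂ − sin φ₁ · cos φ₂ · cos Δλ )
  = atan2(-0.41218, 0.91110) = -24.342° → normalised to [0°, 360°): 335.658°.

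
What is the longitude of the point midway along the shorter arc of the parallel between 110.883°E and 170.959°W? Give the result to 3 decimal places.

149.962°E

Signed shortest Δλ from +110.883° to -170.959° is +78.158°.
Midpoint longitude = +110.883° + (+78.158°)/2 = +110.883° + 39.079° = +149.962°.
(The naïve average (+110.883 + -170.959)/2 = -30.038° is on the wrong side of the globe.)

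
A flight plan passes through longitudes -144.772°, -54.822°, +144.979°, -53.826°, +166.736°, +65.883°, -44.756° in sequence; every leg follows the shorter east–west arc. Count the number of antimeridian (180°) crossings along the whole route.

3

Leg 1: -144.772° → -54.822°, shortest Δλ = 89.95° (east) — does not cross 180°.
Leg 2: -54.822° → +144.979°, shortest Δλ = -160.199° (west) — crosses 180°.
Leg 3: +144.979° → -53.826°, shortest Δλ = 161.195° (east) — crosses 180°.
Leg 4: -53.826° → +166.736°, shortest Δλ = -139.438° (west) — crosses 180°.
Leg 5: +166.736° → +65.883°, shortest Δλ = -100.853° (west) — does not cross 180°.
Leg 6: +65.883° → -44.756°, shortest Δλ = -110.639° (west) — does not cross 180°.
Total crossings: 3.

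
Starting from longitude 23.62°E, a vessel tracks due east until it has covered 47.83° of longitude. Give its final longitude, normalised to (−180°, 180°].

Start at +23.62°; shift +47.83° → +71.45°.
+71.45° already lies in (−180°, 180°].

71.45°E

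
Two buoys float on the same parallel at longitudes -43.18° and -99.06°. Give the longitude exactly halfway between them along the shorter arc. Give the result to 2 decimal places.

Signed shortest Δλ from -43.18° to -99.06° is -55.88°.
Midpoint longitude = -43.18° + (-55.88°)/2 = -43.18° − 27.94° = -71.12°.

-71.12°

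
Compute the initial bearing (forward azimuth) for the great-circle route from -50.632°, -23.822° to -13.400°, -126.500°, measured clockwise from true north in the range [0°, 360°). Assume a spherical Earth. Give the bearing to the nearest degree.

Δλ = -126.500 − -23.822 = -102.678°.
θ = atan2( sin Δλ · cos φ₂ , cos φ₁ · sin φ₂ − sin φ₁ · cos φ₂ · cos Δλ )
  = atan2(-0.94906, -0.31205) = -108.201° → normalised to [0°, 360°): 251.799°.

252°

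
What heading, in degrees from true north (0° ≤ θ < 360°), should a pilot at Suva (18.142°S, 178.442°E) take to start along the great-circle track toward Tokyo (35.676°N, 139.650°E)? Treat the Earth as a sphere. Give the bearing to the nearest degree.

Δλ = 139.650 − 178.442 = -38.792°.
θ = atan2( sin Δλ · cos φ₂ , cos φ₁ · sin φ₂ − sin φ₁ · cos φ₂ · cos Δλ )
  = atan2(-0.50892, 0.75135) = -34.111° → normalised to [0°, 360°): 325.889°.

326°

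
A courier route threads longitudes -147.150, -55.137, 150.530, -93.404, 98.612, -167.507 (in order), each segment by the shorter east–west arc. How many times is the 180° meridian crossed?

Leg 1: -147.150° → -55.137°, shortest Δλ = 92.013° (east) — does not cross 180°.
Leg 2: -55.137° → +150.530°, shortest Δλ = -154.333° (west) — crosses 180°.
Leg 3: +150.530° → -93.404°, shortest Δλ = 116.066° (east) — crosses 180°.
Leg 4: -93.404° → +98.612°, shortest Δλ = -167.984° (west) — crosses 180°.
Leg 5: +98.612° → -167.507°, shortest Δλ = 93.881° (east) — crosses 180°.
Total crossings: 4.

4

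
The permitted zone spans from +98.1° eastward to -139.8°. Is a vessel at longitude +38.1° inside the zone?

No

Band width going east from +98.1° to -139.8°: ((-139.8 − 98.1) mod 360) = 122.1°.
Offset of +38.1° east of the west edge: ((38.1 − 98.1) mod 360) = 300.0°.
300.0° > 122.1° ⇒ outside.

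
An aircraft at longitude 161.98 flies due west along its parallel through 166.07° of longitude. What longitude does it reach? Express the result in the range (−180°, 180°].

Start at +161.98°; shift −166.07° → -4.09°.
-4.09° already lies in (−180°, 180°].

-4.09°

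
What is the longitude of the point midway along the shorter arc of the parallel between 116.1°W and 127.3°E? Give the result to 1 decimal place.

174.4°W

Signed shortest Δλ from -116.1° to +127.3° is -116.6°.
Midpoint longitude = -116.1° + (-116.6°)/2 = -116.1° − 58.3° = -174.4°.
(The naïve average (-116.1 + +127.3)/2 = 5.6° is on the wrong side of the globe.)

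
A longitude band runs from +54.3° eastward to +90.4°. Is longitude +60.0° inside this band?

Yes

Band width going east from +54.3° to +90.4°: ((90.4 − 54.3) mod 360) = 36.1°.
Offset of +60.0° east of the west edge: ((60.0 − 54.3) mod 360) = 5.7°.
5.7° ≤ 36.1° ⇒ inside.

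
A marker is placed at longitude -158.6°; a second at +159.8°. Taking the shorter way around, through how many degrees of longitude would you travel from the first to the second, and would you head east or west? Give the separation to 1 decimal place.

Raw difference: 159.8 − -158.6 = 318.4°.
Normalise into (−180°, 180°]: 318.4° − 360° = -41.6°.
Negative ⇒ the second point lies to the west; separation 41.6°.

41.6° west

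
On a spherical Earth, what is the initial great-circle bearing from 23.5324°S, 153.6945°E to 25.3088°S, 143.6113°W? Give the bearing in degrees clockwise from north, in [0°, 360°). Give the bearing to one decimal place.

105.7°

Δλ = -143.6113 − 153.6945 = -297.3058°; wrapped into (−180°, 180°]: 62.6942°.
θ = atan2( sin Δλ · cos φ₂ , cos φ₁ · sin φ₂ − sin φ₁ · cos φ₂ · cos Δλ )
  = atan2(0.80328, -0.22636) = 105.738° → normalised to [0°, 360°): 105.738°.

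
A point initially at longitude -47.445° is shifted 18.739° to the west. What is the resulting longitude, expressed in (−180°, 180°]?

Start at -47.445°; shift −18.739° → -66.184°.
-66.184° already lies in (−180°, 180°].

-66.184°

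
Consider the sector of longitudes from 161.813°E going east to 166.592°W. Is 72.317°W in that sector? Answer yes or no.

No

Band width going east from +161.813° to -166.592°: ((-166.592 − 161.813) mod 360) = 31.595°.
Offset of -72.317° east of the west edge: ((-72.317 − 161.813) mod 360) = 125.870°.
125.870° > 31.595° ⇒ outside.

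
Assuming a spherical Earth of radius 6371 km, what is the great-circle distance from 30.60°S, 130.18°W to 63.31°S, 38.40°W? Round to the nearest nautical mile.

3826 nmi

Δλ = -38.40 − -130.18 = 91.78°.
Δφ = -63.31 − -30.60 = -32.71°.
a = sin²(Δφ/2) + cos φ₁ · cos φ₂ · sin²(Δλ/2) = 0.278603.
c = 2·atan2(√a, √(1−a)) = 1.11208 rad → d = 6371·c ≈ 7085.09 km ≈ 3825.64 nmi.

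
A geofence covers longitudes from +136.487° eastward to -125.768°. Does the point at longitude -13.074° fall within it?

Band width going east from +136.487° to -125.768°: ((-125.768 − 136.487) mod 360) = 97.745°.
Offset of -13.074° east of the west edge: ((-13.074 − 136.487) mod 360) = 210.439°.
210.439° > 97.745° ⇒ outside.

No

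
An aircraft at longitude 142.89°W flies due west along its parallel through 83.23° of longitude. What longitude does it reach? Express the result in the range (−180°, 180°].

133.88°E

Start at -142.89°; shift −83.23° → -226.12°.
-226.12° lies outside (−180°, 180°]; add 360° → +133.88°.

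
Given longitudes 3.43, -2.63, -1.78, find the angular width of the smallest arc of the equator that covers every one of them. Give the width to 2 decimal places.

6.06°

Sort the longitudes: -2.63°, -1.78°, +3.43°.
Eastward gaps between consecutive values (wrapping around): 0.85°, 5.21°, 353.94°.
Largest gap = 353.94° ⇒ minimal covering band is its complement: 360° − 353.94° = 6.06°.
Band runs from -2.63° eastward to +3.43°.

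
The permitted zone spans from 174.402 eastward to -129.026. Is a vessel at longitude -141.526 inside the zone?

Yes

Band width going east from +174.402° to -129.026°: ((-129.026 − 174.402) mod 360) = 56.572°.
Offset of -141.526° east of the west edge: ((-141.526 − 174.402) mod 360) = 44.072°.
44.072° ≤ 56.572° ⇒ inside.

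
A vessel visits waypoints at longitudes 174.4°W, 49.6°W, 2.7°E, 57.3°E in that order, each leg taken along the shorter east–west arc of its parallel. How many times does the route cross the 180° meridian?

Leg 1: -174.4° → -49.6°, shortest Δλ = 124.8° (east) — does not cross 180°.
Leg 2: -49.6° → +2.7°, shortest Δλ = 52.3° (east) — does not cross 180°.
Leg 3: +2.7° → +57.3°, shortest Δλ = 54.6° (east) — does not cross 180°.
Total crossings: 0.

0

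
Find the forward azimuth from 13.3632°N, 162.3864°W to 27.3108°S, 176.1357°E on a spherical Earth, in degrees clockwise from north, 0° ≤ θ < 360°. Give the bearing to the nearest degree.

207°

Δλ = 176.1357 − -162.3864 = 338.5221°; wrapped into (−180°, 180°]: -21.4779°.
θ = atan2( sin Δλ · cos φ₂ , cos φ₁ · sin φ₂ − sin φ₁ · cos φ₂ · cos Δλ )
  = atan2(-0.32533, -0.63749) = -152.964° → normalised to [0°, 360°): 207.036°.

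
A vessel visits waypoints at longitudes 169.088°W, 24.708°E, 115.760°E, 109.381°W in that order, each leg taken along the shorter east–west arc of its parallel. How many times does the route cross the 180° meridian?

2

Leg 1: -169.088° → +24.708°, shortest Δλ = -166.204° (west) — crosses 180°.
Leg 2: +24.708° → +115.760°, shortest Δλ = 91.052° (east) — does not cross 180°.
Leg 3: +115.760° → -109.381°, shortest Δλ = 134.859° (east) — crosses 180°.
Total crossings: 2.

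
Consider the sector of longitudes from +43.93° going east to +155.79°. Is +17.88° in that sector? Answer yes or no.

Band width going east from +43.93° to +155.79°: ((155.79 − 43.93) mod 360) = 111.86°.
Offset of +17.88° east of the west edge: ((17.88 − 43.93) mod 360) = 333.95°.
333.95° > 111.86° ⇒ outside.

No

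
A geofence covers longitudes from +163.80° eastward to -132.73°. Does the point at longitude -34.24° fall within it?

Band width going east from +163.80° to -132.73°: ((-132.73 − 163.80) mod 360) = 63.47°.
Offset of -34.24° east of the west edge: ((-34.24 − 163.80) mod 360) = 161.96°.
161.96° > 63.47° ⇒ outside.

No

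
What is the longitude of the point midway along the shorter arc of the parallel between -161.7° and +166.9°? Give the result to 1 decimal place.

-177.4°

Signed shortest Δλ from -161.7° to +166.9° is -31.4°.
Midpoint longitude = -161.7° + (-31.4°)/2 = -161.7° − 15.7° = -177.4°.
(The naïve average (-161.7 + +166.9)/2 = 2.6° is on the wrong side of the globe.)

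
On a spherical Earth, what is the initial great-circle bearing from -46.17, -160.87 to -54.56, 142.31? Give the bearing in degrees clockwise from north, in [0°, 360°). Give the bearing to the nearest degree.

Δλ = 142.31 − -160.87 = 303.18°; wrapped into (−180°, 180°]: -56.82°.
θ = atan2( sin Δλ · cos φ₂ , cos φ₁ · sin φ₂ − sin φ₁ · cos φ₂ · cos Δλ )
  = atan2(-0.48531, -0.33529) = -124.640° → normalised to [0°, 360°): 235.360°.

235°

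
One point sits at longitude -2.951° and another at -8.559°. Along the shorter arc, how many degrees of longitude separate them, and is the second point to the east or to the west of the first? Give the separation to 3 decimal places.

Raw difference: -8.559 − -2.951 = -5.608°.
Normalise into (−180°, 180°]: -5.608° stays -5.608°.
Negative ⇒ the second point lies to the west; separation 5.608°.

5.608° west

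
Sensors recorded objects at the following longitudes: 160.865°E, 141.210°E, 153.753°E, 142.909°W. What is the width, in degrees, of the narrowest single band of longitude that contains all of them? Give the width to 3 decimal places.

Sort the longitudes: -142.909°, +141.210°, +153.753°, +160.865°.
Eastward gaps between consecutive values (wrapping around): 284.119°, 12.543°, 7.112°, 56.226°.
Largest gap = 284.119° ⇒ minimal covering band is its complement: 360° − 284.119° = 75.881°.
Band runs from +141.210° eastward to -142.909°, crossing the antimeridian.

75.881°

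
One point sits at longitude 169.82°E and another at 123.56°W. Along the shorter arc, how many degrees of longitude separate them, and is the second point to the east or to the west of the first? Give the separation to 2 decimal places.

66.62° east

Raw difference: -123.56 − 169.82 = -293.38°.
Normalise into (−180°, 180°]: -293.38° + 360° = 66.62°.
Positive ⇒ the second point lies to the east; separation 66.62°.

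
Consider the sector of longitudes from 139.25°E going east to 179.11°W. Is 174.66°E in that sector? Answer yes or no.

Yes

Band width going east from +139.25° to -179.11°: ((-179.11 − 139.25) mod 360) = 41.64°.
Offset of +174.66° east of the west edge: ((174.66 − 139.25) mod 360) = 35.41°.
35.41° ≤ 41.64° ⇒ inside.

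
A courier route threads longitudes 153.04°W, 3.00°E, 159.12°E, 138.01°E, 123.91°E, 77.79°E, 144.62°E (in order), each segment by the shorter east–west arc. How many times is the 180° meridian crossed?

Leg 1: -153.04° → +3.00°, shortest Δλ = 156.04° (east) — does not cross 180°.
Leg 2: +3.00° → +159.12°, shortest Δλ = 156.12° (east) — does not cross 180°.
Leg 3: +159.12° → +138.01°, shortest Δλ = -21.11° (west) — does not cross 180°.
Leg 4: +138.01° → +123.91°, shortest Δλ = -14.1° (west) — does not cross 180°.
Leg 5: +123.91° → +77.79°, shortest Δλ = -46.12° (west) — does not cross 180°.
Leg 6: +77.79° → +144.62°, shortest Δλ = 66.83° (east) — does not cross 180°.
Total crossings: 0.

0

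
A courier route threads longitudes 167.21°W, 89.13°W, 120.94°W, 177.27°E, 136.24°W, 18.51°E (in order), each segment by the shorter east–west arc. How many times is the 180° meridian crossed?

2

Leg 1: -167.21° → -89.13°, shortest Δλ = 78.08° (east) — does not cross 180°.
Leg 2: -89.13° → -120.94°, shortest Δλ = -31.81° (west) — does not cross 180°.
Leg 3: -120.94° → +177.27°, shortest Δλ = -61.79° (west) — crosses 180°.
Leg 4: +177.27° → -136.24°, shortest Δλ = 46.49° (east) — crosses 180°.
Leg 5: -136.24° → +18.51°, shortest Δλ = 154.75° (east) — does not cross 180°.
Total crossings: 2.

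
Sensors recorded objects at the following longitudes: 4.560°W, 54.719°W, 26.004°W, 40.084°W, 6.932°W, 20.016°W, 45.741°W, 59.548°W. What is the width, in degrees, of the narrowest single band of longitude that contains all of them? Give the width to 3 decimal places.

Sort the longitudes: -59.548°, -54.719°, -45.741°, -40.084°, -26.004°, -20.016°, -6.932°, -4.560°.
Eastward gaps between consecutive values (wrapping around): 4.829°, 8.978°, 5.657°, 14.080°, 5.988°, 13.084°, 2.372°, 305.012°.
Largest gap = 305.012° ⇒ minimal covering band is its complement: 360° − 305.012° = 54.988°.
Band runs from -59.548° eastward to -4.560°.

54.988°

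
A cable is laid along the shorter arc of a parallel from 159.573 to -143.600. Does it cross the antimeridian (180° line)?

Naïve |-143.600 − 159.573| = 303.173° > 180°, so the shorter arc goes the other way round — across 180°.
Signed shortest Δλ = ((-143.600 − 159.573 + 180) mod 360) − 180 = 56.827°.
Going east by 56.827° from +159.573° passes through 180° before reaching -143.600°.

Yes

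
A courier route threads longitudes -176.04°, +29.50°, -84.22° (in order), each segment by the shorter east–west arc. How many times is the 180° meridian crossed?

1

Leg 1: -176.04° → +29.50°, shortest Δλ = -154.46° (west) — crosses 180°.
Leg 2: +29.50° → -84.22°, shortest Δλ = -113.72° (west) — does not cross 180°.
Total crossings: 1.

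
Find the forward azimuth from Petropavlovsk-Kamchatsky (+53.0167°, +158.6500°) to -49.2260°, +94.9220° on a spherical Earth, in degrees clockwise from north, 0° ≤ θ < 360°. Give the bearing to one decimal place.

220.5°

Δλ = 94.9220 − 158.6500 = -63.7280°.
θ = atan2( sin Δλ · cos φ₂ , cos φ₁ · sin φ₂ − sin φ₁ · cos φ₂ · cos Δλ )
  = atan2(-0.58562, -0.68649) = -139.534° → normalised to [0°, 360°): 220.466°.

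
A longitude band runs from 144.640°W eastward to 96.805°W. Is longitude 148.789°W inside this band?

Band width going east from -144.640° to -96.805°: ((-96.805 − -144.640) mod 360) = 47.835°.
Offset of -148.789° east of the west edge: ((-148.789 − -144.640) mod 360) = 355.851°.
355.851° > 47.835° ⇒ outside.

No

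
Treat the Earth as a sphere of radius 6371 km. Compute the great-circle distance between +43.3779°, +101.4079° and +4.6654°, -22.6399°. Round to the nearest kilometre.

Δλ = -22.6399 − 101.4079 = -124.0478°.
Δφ = 4.6654 − 43.3779 = -38.7125°.
a = sin²(Δφ/2) + cos φ₁ · cos φ₂ · sin²(Δλ/2) = 0.674868.
c = 2·atan2(√a, √(1−a)) = 1.92808 rad → d = 6371·c ≈ 12283.83 km.

12284 km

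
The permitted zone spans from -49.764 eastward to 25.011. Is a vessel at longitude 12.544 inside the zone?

Band width going east from -49.764° to +25.011°: ((25.011 − -49.764) mod 360) = 74.775°.
Offset of +12.544° east of the west edge: ((12.544 − -49.764) mod 360) = 62.308°.
62.308° ≤ 74.775° ⇒ inside.

Yes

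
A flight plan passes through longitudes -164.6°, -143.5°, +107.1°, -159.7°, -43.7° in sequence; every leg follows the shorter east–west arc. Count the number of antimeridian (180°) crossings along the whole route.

Leg 1: -164.6° → -143.5°, shortest Δλ = 21.1° (east) — does not cross 180°.
Leg 2: -143.5° → +107.1°, shortest Δλ = -109.4° (west) — crosses 180°.
Leg 3: +107.1° → -159.7°, shortest Δλ = 93.2° (east) — crosses 180°.
Leg 4: -159.7° → -43.7°, shortest Δλ = 116.0° (east) — does not cross 180°.
Total crossings: 2.

2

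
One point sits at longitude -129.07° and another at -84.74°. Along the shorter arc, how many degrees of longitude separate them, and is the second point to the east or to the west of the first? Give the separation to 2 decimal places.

Raw difference: -84.74 − -129.07 = 44.33°.
Normalise into (−180°, 180°]: 44.33° stays 44.33°.
Positive ⇒ the second point lies to the east; separation 44.33°.

44.33° east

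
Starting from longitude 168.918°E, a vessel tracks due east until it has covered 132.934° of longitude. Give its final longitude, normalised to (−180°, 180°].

Start at +168.918°; shift +132.934° → +301.852°.
+301.852° lies outside (−180°, 180°]; subtract 360° → -58.148°.

58.148°W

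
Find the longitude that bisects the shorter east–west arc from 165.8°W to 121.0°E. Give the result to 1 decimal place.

157.6°E

Signed shortest Δλ from -165.8° to +121.0° is -73.2°.
Midpoint longitude = -165.8° + (-73.2°)/2 = -165.8° − 36.6° = -202.4°.
Normalise into (−180°, 180°]: +157.6°.
(The naïve average (-165.8 + +121.0)/2 = -22.4° is on the wrong side of the globe.)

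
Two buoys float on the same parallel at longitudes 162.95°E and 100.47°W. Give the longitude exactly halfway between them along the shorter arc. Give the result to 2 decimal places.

Signed shortest Δλ from +162.95° to -100.47° is +96.58°.
Midpoint longitude = +162.95° + (+96.58°)/2 = +162.95° + 48.29° = +211.24°.
Normalise into (−180°, 180°]: -148.76°.
(The naïve average (+162.95 + -100.47)/2 = 31.24° is on the wrong side of the globe.)

148.76°W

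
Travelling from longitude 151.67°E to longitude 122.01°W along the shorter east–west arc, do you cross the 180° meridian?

Naïve |-122.01 − 151.67| = 273.68° > 180°, so the shorter arc goes the other way round — across 180°.
Signed shortest Δλ = ((-122.01 − 151.67 + 180) mod 360) − 180 = 86.32°.
Going east by 86.32° from +151.67° passes through 180° before reaching -122.01°.

Yes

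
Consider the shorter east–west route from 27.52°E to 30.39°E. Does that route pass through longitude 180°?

No

Signed shortest Δλ = ((30.39 − 27.52 + 180) mod 360) − 180 = 2.87°.
Going east by 2.87° from +27.52° reaches +30.39° without touching 180°.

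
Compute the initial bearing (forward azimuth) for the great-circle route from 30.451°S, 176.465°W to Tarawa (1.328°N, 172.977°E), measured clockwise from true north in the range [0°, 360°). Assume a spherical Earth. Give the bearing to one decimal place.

340.5°

Δλ = 172.977 − -176.465 = 349.442°; wrapped into (−180°, 180°]: -10.558°.
θ = atan2( sin Δλ · cos φ₂ , cos φ₁ · sin φ₂ − sin φ₁ · cos φ₂ · cos Δλ )
  = atan2(-0.18318, 0.51807) = -19.473° → normalised to [0°, 360°): 340.527°.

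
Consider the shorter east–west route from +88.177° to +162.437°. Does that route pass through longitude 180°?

No

Signed shortest Δλ = ((162.437 − 88.177 + 180) mod 360) − 180 = 74.26°.
Going east by 74.26° from +88.177° reaches +162.437° without touching 180°.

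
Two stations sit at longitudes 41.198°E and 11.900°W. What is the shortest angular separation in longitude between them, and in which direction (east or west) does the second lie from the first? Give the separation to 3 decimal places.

53.098° west

Raw difference: -11.900 − 41.198 = -53.098°.
Normalise into (−180°, 180°]: -53.098° stays -53.098°.
Negative ⇒ the second point lies to the west; separation 53.098°.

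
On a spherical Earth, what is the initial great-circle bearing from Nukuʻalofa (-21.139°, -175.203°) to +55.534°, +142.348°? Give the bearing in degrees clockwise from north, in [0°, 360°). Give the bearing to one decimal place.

337.4°

Δλ = 142.348 − -175.203 = 317.551°; wrapped into (−180°, 180°]: -42.449°.
θ = atan2( sin Δλ · cos φ₂ , cos φ₁ · sin φ₂ − sin φ₁ · cos φ₂ · cos Δλ )
  = atan2(-0.38196, 0.91957) = -22.556° → normalised to [0°, 360°): 337.444°.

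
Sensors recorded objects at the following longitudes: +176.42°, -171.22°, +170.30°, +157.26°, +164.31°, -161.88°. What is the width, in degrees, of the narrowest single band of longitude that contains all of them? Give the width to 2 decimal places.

40.86°

Sort the longitudes: -171.22°, -161.88°, +157.26°, +164.31°, +170.30°, +176.42°.
Eastward gaps between consecutive values (wrapping around): 9.34°, 319.14°, 7.05°, 5.99°, 6.12°, 12.36°.
Largest gap = 319.14° ⇒ minimal covering band is its complement: 360° − 319.14° = 40.86°.
Band runs from +157.26° eastward to -161.88°, crossing the antimeridian.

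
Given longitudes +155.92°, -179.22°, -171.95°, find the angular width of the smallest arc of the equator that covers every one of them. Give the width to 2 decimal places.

32.13°

Sort the longitudes: -179.22°, -171.95°, +155.92°.
Eastward gaps between consecutive values (wrapping around): 7.27°, 327.87°, 24.86°.
Largest gap = 327.87° ⇒ minimal covering band is its complement: 360° − 327.87° = 32.13°.
Band runs from +155.92° eastward to -171.95°, crossing the antimeridian.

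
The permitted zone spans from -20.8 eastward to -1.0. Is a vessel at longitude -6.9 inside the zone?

Yes

Band width going east from -20.8° to -1.0°: ((-1.0 − -20.8) mod 360) = 19.8°.
Offset of -6.9° east of the west edge: ((-6.9 − -20.8) mod 360) = 13.9°.
13.9° ≤ 19.8° ⇒ inside.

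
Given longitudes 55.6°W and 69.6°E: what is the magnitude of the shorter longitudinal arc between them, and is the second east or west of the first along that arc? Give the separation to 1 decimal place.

125.2° east

Raw difference: 69.6 − -55.6 = 125.2°.
Normalise into (−180°, 180°]: 125.2° stays 125.2°.
Positive ⇒ the second point lies to the east; separation 125.2°.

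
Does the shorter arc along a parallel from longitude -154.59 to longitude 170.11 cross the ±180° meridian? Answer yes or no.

Yes

Naïve |170.11 − -154.59| = 324.7° > 180°, so the shorter arc goes the other way round — across 180°.
Signed shortest Δλ = ((170.11 − -154.59 + 180) mod 360) − 180 = -35.3°.
Going west by 35.3° from -154.59° passes through 180° before reaching +170.11°.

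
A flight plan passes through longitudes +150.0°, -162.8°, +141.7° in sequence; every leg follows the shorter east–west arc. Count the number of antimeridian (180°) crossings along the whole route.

2

Leg 1: +150.0° → -162.8°, shortest Δλ = 47.2° (east) — crosses 180°.
Leg 2: -162.8° → +141.7°, shortest Δλ = -55.5° (west) — crosses 180°.
Total crossings: 2.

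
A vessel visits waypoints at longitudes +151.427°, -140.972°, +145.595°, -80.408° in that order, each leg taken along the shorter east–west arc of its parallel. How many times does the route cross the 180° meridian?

3

Leg 1: +151.427° → -140.972°, shortest Δλ = 67.601° (east) — crosses 180°.
Leg 2: -140.972° → +145.595°, shortest Δλ = -73.433° (west) — crosses 180°.
Leg 3: +145.595° → -80.408°, shortest Δλ = 133.997° (east) — crosses 180°.
Total crossings: 3.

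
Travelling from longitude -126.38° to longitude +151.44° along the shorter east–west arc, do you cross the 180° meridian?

Naïve |151.44 − -126.38| = 277.82° > 180°, so the shorter arc goes the other way round — across 180°.
Signed shortest Δλ = ((151.44 − -126.38 + 180) mod 360) − 180 = -82.18°.
Going west by 82.18° from -126.38° passes through 180° before reaching +151.44°.

Yes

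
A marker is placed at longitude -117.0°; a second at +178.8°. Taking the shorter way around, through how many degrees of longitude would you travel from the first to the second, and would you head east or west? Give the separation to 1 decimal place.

Raw difference: 178.8 − -117.0 = 295.8°.
Normalise into (−180°, 180°]: 295.8° − 360° = -64.2°.
Negative ⇒ the second point lies to the west; separation 64.2°.

64.2° west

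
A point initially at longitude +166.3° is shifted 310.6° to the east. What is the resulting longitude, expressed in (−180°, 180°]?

+116.9°

Start at +166.3°; shift +310.6° → +476.9°.
+476.9° lies outside (−180°, 180°]; subtract 360° → +116.9°.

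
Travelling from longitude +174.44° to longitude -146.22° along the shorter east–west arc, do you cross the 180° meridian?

Yes

Naïve |-146.22 − 174.44| = 320.66° > 180°, so the shorter arc goes the other way round — across 180°.
Signed shortest Δλ = ((-146.22 − 174.44 + 180) mod 360) − 180 = 39.34°.
Going east by 39.34° from +174.44° passes through 180° before reaching -146.22°.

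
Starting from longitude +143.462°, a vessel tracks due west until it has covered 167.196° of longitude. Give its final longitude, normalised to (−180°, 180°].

-23.734°

Start at +143.462°; shift −167.196° → -23.734°.
-23.734° already lies in (−180°, 180°].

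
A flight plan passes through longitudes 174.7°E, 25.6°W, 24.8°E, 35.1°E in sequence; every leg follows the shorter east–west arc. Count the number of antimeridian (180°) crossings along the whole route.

Leg 1: +174.7° → -25.6°, shortest Δλ = 159.7° (east) — crosses 180°.
Leg 2: -25.6° → +24.8°, shortest Δλ = 50.4° (east) — does not cross 180°.
Leg 3: +24.8° → +35.1°, shortest Δλ = 10.3° (east) — does not cross 180°.
Total crossings: 1.

1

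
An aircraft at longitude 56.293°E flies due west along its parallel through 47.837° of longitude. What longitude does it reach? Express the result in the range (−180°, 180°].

Start at +56.293°; shift −47.837° → +8.456°.
+8.456° already lies in (−180°, 180°].

8.456°E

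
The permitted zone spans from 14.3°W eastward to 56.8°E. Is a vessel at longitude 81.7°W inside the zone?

Band width going east from -14.3° to +56.8°: ((56.8 − -14.3) mod 360) = 71.1°.
Offset of -81.7° east of the west edge: ((-81.7 − -14.3) mod 360) = 292.6°.
292.6° > 71.1° ⇒ outside.

No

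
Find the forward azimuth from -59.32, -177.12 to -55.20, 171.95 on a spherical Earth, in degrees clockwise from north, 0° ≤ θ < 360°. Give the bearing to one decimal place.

300.2°

Δλ = 171.95 − -177.12 = 349.07°; wrapped into (−180°, 180°]: -10.93°.
θ = atan2( sin Δλ · cos φ₂ , cos φ₁ · sin φ₂ − sin φ₁ · cos φ₂ · cos Δλ )
  = atan2(-0.10821, 0.06294) = -59.816° → normalised to [0°, 360°): 300.184°.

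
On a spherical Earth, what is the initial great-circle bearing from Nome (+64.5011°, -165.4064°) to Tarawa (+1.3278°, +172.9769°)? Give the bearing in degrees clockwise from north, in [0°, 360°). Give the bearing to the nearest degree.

204°

Δλ = 172.9769 − -165.4064 = 338.3833°; wrapped into (−180°, 180°]: -21.6167°.
θ = atan2( sin Δλ · cos φ₂ , cos φ₁ · sin φ₂ − sin φ₁ · cos φ₂ · cos Δλ )
  = atan2(-0.36830, -0.82891) = -156.044° → normalised to [0°, 360°): 203.956°.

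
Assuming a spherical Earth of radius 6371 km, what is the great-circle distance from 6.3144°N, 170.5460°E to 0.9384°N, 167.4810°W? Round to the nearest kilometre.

2510 km

Δλ = -167.4810 − 170.5460 = -338.0270°; wrapped into (−180°, 180°]: 21.9730°.
Δφ = 0.9384 − 6.3144 = -5.3760°.
a = sin²(Δφ/2) + cos φ₁ · cos φ₂ · sin²(Δλ/2) = 0.038294.
c = 2·atan2(√a, √(1−a)) = 0.39392 rad → d = 6371·c ≈ 2509.66 km.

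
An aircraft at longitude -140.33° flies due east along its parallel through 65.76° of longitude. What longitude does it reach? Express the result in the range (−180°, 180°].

-74.57°

Start at -140.33°; shift +65.76° → -74.57°.
-74.57° already lies in (−180°, 180°].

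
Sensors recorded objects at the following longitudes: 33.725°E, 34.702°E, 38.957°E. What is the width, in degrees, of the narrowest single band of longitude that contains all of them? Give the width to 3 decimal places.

Sort the longitudes: +33.725°, +34.702°, +38.957°.
Eastward gaps between consecutive values (wrapping around): 0.977°, 4.255°, 354.768°.
Largest gap = 354.768° ⇒ minimal covering band is its complement: 360° − 354.768° = 5.232°.
Band runs from +33.725° eastward to +38.957°.

5.232°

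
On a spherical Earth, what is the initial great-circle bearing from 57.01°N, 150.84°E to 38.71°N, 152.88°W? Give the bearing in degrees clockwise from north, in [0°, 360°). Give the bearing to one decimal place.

92.0°

Δλ = -152.88 − 150.84 = -303.72°; wrapped into (−180°, 180°]: 56.28°.
θ = atan2( sin Δλ · cos φ₂ , cos φ₁ · sin φ₂ − sin φ₁ · cos φ₂ · cos Δλ )
  = atan2(0.64904, -0.02283) = 92.014° → normalised to [0°, 360°): 92.014°.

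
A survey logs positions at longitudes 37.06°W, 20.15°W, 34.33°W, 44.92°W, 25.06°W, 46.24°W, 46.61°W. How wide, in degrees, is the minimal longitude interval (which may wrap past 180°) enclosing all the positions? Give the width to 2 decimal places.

26.46°

Sort the longitudes: -46.61°, -46.24°, -44.92°, -37.06°, -34.33°, -25.06°, -20.15°.
Eastward gaps between consecutive values (wrapping around): 0.37°, 1.32°, 7.86°, 2.73°, 9.27°, 4.91°, 333.54°.
Largest gap = 333.54° ⇒ minimal covering band is its complement: 360° − 333.54° = 26.46°.
Band runs from -46.61° eastward to -20.15°.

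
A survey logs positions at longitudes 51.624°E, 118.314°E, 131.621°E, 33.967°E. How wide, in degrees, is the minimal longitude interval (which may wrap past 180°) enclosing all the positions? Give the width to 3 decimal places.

Sort the longitudes: +33.967°, +51.624°, +118.314°, +131.621°.
Eastward gaps between consecutive values (wrapping around): 17.657°, 66.690°, 13.307°, 262.346°.
Largest gap = 262.346° ⇒ minimal covering band is its complement: 360° − 262.346° = 97.654°.
Band runs from +33.967° eastward to +131.621°.

97.654°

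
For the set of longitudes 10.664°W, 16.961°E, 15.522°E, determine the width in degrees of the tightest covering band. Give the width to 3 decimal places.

Sort the longitudes: -10.664°, +15.522°, +16.961°.
Eastward gaps between consecutive values (wrapping around): 26.186°, 1.439°, 332.375°.
Largest gap = 332.375° ⇒ minimal covering band is its complement: 360° − 332.375° = 27.625°.
Band runs from -10.664° eastward to +16.961°.

27.625°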